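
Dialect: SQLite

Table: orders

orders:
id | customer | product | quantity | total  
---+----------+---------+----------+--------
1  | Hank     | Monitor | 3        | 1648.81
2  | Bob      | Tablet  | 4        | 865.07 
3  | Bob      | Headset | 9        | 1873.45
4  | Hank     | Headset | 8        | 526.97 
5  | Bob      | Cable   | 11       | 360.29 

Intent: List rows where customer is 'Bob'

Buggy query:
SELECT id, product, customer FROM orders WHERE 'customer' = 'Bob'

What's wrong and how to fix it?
Bug: Single quotes denote string literals in SQL; the column name is being compared as a constant string

Fix: Remove the quotes around the column name (or use double quotes for an identifier)

Corrected query:
SELECT id, product, customer FROM orders WHERE customer = 'Bob'

Result:
id | product | customer
---+---------+---------
2  | Tablet  | Bob     
3  | Headset | Bob     
5  | Cable   | Bob     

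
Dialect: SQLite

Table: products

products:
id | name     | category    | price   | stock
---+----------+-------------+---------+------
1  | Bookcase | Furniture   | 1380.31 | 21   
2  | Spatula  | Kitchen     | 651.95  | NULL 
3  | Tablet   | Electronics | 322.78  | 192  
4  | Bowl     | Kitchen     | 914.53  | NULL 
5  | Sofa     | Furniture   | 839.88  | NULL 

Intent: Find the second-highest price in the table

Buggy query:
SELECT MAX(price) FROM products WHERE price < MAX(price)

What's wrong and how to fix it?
Bug: MAX(price) on the right of the comparison is an aggregate-in-WHERE error

Fix: Compute the overall MAX in a subquery, then take MAX of rows below it

Corrected query:
SELECT MAX(price) FROM products WHERE price < (SELECT MAX(price) FROM products)

Result:
MAX(price)
----------
914.53    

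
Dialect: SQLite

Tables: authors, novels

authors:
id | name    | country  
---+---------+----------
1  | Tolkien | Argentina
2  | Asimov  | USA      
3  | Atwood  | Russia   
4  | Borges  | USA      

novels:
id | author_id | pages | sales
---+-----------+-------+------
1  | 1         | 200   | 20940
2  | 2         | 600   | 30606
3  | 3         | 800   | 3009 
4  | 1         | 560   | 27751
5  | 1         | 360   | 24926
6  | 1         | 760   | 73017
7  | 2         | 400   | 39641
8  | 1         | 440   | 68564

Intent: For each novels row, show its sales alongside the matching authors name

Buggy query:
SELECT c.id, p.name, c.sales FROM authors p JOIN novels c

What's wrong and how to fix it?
Bug: Missing join condition: each novels row is matched to all authors rows instead of just its own

Fix: Specify the join condition linking the foreign key to the parent id

Corrected query:
SELECT c.id, p.name, c.sales FROM authors p JOIN novels c ON c.author_id = p.id

Result:
id | name    | sales
---+---------+------
1  | Tolkien | 20940
2  | Asimov  | 30606
3  | Atwood  | 3009 
4  | Tolkien | 27751
5  | Tolkien | 24926
6  | Tolkien | 73017
7  | Asimov  | 39641
8  | Tolkien | 68564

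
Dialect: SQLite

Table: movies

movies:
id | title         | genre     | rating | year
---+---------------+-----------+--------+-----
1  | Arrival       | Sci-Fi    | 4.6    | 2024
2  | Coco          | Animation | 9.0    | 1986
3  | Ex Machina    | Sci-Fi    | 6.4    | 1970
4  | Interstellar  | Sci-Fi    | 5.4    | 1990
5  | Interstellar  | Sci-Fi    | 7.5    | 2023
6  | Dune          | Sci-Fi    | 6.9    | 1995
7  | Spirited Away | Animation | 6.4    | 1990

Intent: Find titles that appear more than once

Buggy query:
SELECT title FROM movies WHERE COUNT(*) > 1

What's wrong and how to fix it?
Bug: WHERE can't reference COUNT(*); aggregates are computed after WHERE

Fix: Group first, then use HAVING for the count condition

Corrected query:
SELECT title FROM movies GROUP BY title HAVING COUNT(*) > 1

Result:
title       
------------
Interstellar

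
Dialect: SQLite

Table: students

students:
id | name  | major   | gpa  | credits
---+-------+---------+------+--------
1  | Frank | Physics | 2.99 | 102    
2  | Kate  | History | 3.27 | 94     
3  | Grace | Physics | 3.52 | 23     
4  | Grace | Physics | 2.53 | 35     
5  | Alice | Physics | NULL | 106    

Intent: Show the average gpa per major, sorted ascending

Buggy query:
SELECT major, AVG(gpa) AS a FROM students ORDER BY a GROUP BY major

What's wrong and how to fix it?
Bug: ORDER BY appears before GROUP BY; SQL clause order requires GROUP BY first

Fix: Move ORDER BY to the end, after GROUP BY

Corrected query:
SELECT major, AVG(gpa) AS a FROM students GROUP BY major ORDER BY a

Result:
major   | a       
--------+---------
Physics | 3.013333
History | 3.27    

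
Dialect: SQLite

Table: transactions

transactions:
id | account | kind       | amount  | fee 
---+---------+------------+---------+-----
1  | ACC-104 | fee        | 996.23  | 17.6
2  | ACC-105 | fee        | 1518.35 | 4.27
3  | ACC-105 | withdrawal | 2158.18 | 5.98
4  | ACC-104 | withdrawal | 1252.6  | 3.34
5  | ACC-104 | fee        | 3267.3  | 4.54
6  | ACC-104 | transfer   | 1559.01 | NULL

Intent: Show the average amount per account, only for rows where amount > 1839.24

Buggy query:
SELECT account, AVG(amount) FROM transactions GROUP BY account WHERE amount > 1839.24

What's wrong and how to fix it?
Bug: WHERE cannot follow GROUP BY

Fix: Place WHERE between FROM and GROUP BY

Corrected query:
SELECT account, AVG(amount) FROM transactions WHERE amount > 1839.24 GROUP BY account

Result:
account | AVG(amount)
--------+------------
ACC-104 | 3267.3     
ACC-105 | 2158.18    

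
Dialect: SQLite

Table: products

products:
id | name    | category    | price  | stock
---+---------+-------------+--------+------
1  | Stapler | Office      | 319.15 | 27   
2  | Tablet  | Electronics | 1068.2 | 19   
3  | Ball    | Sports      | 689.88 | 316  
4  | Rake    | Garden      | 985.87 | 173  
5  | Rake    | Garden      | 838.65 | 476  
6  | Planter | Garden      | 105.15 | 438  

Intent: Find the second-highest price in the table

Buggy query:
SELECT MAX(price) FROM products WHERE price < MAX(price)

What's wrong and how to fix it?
Bug: The inner MAX is an aggregate inside WHERE, which is not allowed

Fix: Compute the overall MAX in a subquery, then take MAX of rows below it

Corrected query:
SELECT MAX(price) FROM products WHERE price < (SELECT MAX(price) FROM products)

Result:
MAX(price)
----------
985.87    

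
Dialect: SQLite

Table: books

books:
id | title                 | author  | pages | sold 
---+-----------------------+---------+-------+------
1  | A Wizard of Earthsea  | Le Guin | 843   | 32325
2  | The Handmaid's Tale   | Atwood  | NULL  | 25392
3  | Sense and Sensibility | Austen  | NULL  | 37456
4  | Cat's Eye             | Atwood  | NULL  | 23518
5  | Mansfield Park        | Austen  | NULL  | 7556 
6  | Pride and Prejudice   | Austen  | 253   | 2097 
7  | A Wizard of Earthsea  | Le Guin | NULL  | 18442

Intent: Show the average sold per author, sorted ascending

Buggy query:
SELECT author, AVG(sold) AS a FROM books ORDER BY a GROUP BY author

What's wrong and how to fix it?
Bug: GROUP BY must precede ORDER BY

Fix: Reorder: SELECT … FROM … GROUP BY … ORDER BY …

Corrected query:
SELECT author, AVG(sold) AS a FROM books GROUP BY author ORDER BY a

Result:
author  | a      
--------+--------
Austen  | 15703  
Atwood  | 24455  
Le Guin | 25383.5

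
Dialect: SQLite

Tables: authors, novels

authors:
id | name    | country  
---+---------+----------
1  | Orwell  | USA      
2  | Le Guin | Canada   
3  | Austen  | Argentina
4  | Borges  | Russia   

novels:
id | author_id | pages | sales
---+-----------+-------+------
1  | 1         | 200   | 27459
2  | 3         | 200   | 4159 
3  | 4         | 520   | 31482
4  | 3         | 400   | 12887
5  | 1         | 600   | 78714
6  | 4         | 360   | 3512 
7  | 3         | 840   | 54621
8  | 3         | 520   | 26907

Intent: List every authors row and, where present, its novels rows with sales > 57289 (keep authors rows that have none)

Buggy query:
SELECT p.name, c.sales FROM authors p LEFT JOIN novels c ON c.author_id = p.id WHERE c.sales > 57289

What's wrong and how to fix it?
Bug: Filtering c.sales in WHERE discards the NULL rows produced by LEFT JOIN, turning it into an inner join

Fix: Move the right-table condition into the ON clause so unmatched parents are kept

Corrected query:
SELECT p.name, c.sales FROM authors p LEFT JOIN novels c ON c.author_id = p.id AND c.sales > 57289

Result:
name    | sales
--------+------
Orwell  | 78714
Le Guin | NULL 
Austen  | NULL 
Borges  | NULL 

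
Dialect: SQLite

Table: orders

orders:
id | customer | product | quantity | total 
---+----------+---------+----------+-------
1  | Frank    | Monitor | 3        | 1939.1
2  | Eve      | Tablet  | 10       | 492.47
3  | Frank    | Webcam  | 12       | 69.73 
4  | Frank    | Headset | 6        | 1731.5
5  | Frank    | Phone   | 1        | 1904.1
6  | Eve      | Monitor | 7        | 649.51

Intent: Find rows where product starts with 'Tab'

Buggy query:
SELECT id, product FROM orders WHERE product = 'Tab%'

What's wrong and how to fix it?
Bug: '=' compares the literal string including the % character; pattern matching needs LIKE

Fix: Replace '=' with LIKE so 'Tab%' is treated as a pattern

Corrected query:
SELECT id, product FROM orders WHERE product LIKE 'Tab%'

Result:
id | product
---+--------
2  | Tablet 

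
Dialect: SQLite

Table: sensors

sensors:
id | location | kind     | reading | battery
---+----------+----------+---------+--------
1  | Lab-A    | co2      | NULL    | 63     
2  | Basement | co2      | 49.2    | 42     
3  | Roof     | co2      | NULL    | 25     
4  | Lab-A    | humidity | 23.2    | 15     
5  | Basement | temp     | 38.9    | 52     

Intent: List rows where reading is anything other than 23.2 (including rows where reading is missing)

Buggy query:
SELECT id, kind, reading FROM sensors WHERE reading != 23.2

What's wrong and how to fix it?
Bug: Inequality against NULL is unknown, not true; rows with NULL are dropped

Fix: Handle NULL separately with IS NULL alongside the inequality

Corrected query:
SELECT id, kind, reading FROM sensors WHERE reading != 23.2 OR reading IS NULL

Result:
id | kind | reading
---+------+--------
1  | co2  | NULL   
2  | co2  | 49.2   
3  | co2  | NULL   
5  | temp | 38.9   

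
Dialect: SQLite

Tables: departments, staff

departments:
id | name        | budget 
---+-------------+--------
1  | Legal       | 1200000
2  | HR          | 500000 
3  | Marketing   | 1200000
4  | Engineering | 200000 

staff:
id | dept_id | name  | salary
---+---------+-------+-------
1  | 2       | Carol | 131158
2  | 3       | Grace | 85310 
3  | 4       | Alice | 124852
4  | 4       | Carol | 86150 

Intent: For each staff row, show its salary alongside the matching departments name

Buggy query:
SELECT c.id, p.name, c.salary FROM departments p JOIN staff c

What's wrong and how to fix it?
Bug: Missing join condition: each staff row is matched to all departments rows instead of just its own

Fix: Specify the join condition linking the foreign key to the parent id

Corrected query:
SELECT c.id, p.name, c.salary FROM departments p JOIN staff c ON c.dept_id = p.id

Result:
id | name        | salary
---+-------------+-------
1  | HR          | 131158
2  | Marketing   | 85310 
3  | Engineering | 124852
4  | Engineering | 86150 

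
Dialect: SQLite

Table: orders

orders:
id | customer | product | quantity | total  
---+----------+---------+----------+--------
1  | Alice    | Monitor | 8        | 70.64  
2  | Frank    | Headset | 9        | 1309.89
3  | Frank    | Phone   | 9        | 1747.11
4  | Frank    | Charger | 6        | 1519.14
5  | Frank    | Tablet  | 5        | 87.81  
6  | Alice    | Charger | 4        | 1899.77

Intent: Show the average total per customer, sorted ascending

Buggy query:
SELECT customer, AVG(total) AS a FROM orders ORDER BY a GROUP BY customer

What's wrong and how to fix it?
Bug: ORDER BY appears before GROUP BY; SQL clause order requires GROUP BY first

Fix: Reorder: SELECT … FROM … GROUP BY … ORDER BY …

Corrected query:
SELECT customer, AVG(total) AS a FROM orders GROUP BY customer ORDER BY a

Result:
customer | a        
---------+----------
Alice    | 985.205  
Frank    | 1165.9875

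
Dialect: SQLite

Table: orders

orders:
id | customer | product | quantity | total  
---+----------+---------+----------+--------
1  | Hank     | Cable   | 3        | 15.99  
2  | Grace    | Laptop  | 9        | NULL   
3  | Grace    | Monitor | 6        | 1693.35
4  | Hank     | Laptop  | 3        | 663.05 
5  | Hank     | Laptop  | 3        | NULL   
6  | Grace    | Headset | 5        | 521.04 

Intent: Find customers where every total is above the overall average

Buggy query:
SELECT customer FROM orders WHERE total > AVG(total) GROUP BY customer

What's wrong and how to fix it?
Bug: AVG() is an aggregate; it can't sit directly in WHERE

Fix: Compute the overall average in a scalar subquery and compare each group's MIN against it in HAVING

Corrected query:
SELECT customer FROM orders GROUP BY customer HAVING MIN(total) > (SELECT AVG(total) FROM orders)

Result:
(no rows)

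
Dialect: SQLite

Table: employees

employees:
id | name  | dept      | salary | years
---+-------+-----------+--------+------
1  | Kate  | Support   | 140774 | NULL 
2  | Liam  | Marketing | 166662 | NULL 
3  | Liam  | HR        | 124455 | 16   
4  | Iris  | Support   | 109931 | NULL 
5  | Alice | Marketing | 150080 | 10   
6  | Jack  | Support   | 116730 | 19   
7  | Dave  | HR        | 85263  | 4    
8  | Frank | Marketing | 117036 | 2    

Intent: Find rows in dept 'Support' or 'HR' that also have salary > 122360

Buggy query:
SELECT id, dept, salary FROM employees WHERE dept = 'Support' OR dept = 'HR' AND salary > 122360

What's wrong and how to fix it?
Bug: Without parentheses, AND is evaluated before OR, so the salary filter only applies to the 'HR' branch

Fix: Add parentheses around the OR so the AND applies to both alternatives

Corrected query:
SELECT id, dept, salary FROM employees WHERE (dept = 'Support' OR dept = 'HR') AND salary > 122360

Result:
id | dept    | salary
---+---------+-------
1  | Support | 140774
3  | HR      | 124455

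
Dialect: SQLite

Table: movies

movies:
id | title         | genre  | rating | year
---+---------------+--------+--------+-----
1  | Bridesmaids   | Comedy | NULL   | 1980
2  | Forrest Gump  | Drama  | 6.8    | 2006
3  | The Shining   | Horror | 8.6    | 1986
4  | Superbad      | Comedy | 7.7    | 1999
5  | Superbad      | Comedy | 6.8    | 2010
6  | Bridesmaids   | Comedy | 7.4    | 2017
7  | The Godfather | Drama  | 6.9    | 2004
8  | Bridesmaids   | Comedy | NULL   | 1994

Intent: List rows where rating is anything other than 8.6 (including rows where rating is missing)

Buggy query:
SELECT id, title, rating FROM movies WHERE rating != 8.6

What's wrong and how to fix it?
Bug: Inequality against NULL is unknown, not true; rows with NULL are dropped

Fix: Handle NULL separately with IS NULL alongside the inequality

Corrected query:
SELECT id, title, rating FROM movies WHERE rating != 8.6 OR rating IS NULL

Result:
id | title         | rating
---+---------------+-------
1  | Bridesmaids   | NULL  
2  | Forrest Gump  | 6.8   
4  | Superbad      | 7.7   
5  | Superbad      | 6.8   
6  | Bridesmaids   | 7.4   
7  | The Godfather | 6.9   
8  | Bridesmaids   | NULL  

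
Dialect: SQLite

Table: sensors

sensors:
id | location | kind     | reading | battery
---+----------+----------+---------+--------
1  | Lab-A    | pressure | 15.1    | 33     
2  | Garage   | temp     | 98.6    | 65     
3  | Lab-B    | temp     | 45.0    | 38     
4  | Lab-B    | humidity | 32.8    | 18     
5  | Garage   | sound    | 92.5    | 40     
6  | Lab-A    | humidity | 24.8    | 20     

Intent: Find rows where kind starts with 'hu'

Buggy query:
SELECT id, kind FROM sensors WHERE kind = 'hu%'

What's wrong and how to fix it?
Bug: '=' compares the literal string including the % character; pattern matching needs LIKE

Fix: Replace '=' with LIKE so 'hu%' is treated as a pattern

Corrected query:
SELECT id, kind FROM sensors WHERE kind LIKE 'hu%'

Result:
id | kind    
---+---------
4  | humidity
6  | humidity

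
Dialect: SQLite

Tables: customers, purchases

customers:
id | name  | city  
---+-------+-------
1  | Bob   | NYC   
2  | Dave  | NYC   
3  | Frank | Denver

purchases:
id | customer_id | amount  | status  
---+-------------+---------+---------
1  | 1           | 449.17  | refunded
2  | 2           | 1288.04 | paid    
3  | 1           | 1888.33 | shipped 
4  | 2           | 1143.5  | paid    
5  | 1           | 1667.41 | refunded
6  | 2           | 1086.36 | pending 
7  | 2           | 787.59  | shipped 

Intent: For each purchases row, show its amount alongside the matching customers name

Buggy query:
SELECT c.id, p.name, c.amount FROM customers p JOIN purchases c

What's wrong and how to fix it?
Bug: JOIN with no ON clause produces a cartesian product; every purchases row pairs with every customers row

Fix: Specify the join condition linking the foreign key to the parent id

Corrected query:
SELECT c.id, p.name, c.amount FROM customers p JOIN purchases c ON c.customer_id = p.id

Result:
id | name | amount 
---+------+--------
1  | Bob  | 449.17 
2  | Dave | 1288.04
3  | Bob  | 1888.33
4  | Dave | 1143.5 
5  | Bob  | 1667.41
6  | Dave | 1086.36
7  | Dave | 787.59 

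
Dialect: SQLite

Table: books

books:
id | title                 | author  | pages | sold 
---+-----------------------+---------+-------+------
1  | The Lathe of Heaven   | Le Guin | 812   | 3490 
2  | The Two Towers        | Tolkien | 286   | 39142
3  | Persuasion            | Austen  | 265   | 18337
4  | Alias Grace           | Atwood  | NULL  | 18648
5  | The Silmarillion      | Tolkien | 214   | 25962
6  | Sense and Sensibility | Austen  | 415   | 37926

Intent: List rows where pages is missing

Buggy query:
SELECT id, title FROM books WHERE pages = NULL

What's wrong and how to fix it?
Bug: Comparing to NULL with '=' never matches; NULL = NULL is unknown, not true

Fix: Replace '= NULL' with 'IS NULL'

Corrected query:
SELECT id, title FROM books WHERE pages IS NULL

Result:
id | title      
---+------------
4  | Alias Grace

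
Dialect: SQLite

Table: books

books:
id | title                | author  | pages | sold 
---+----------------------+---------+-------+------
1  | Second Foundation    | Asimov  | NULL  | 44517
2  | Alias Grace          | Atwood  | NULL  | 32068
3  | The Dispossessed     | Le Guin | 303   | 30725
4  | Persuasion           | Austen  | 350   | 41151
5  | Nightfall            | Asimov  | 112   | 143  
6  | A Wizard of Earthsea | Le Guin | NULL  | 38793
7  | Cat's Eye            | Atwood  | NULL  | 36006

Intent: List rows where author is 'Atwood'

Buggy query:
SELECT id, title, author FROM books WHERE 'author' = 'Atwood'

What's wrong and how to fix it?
Bug: 'author' in single quotes is a string literal, not the column; the comparison is literal-vs-literal and never true

Fix: Reference the column as author without single quotes

Corrected query:
SELECT id, title, author FROM books WHERE author = 'Atwood'

Result:
id | title       | author
---+-------------+-------
2  | Alias Grace | Atwood
7  | Cat's Eye   | Atwood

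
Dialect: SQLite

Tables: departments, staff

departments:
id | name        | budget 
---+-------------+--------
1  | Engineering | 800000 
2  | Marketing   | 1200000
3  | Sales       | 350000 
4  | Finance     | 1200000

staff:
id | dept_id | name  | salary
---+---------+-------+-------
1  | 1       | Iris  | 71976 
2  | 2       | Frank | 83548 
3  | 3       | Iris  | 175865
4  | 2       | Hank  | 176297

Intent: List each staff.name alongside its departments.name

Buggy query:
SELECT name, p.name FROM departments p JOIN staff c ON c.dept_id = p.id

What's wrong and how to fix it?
Bug: 'name' exists in both joined tables, so the database can't tell which one is meant

Fix: Qualify the column with its table alias (c.name)

Corrected query:
SELECT c.name, p.name FROM departments p JOIN staff c ON c.dept_id = p.id

Result:
name  | name       
------+------------
Iris  | Engineering
Frank | Marketing  
Iris  | Sales      
Hank  | Marketing  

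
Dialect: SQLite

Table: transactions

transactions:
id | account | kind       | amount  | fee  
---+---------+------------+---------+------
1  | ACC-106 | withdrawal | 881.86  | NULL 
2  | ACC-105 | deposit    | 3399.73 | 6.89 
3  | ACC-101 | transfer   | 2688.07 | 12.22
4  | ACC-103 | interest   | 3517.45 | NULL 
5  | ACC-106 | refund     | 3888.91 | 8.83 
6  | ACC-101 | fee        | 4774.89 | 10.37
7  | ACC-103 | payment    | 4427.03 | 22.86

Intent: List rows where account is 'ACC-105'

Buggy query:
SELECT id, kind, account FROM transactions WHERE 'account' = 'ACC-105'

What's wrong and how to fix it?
Bug: 'account' in single quotes is a string literal, not the column; the comparison is literal-vs-literal and never true

Fix: Reference the column as account without single quotes

Corrected query:
SELECT id, kind, account FROM transactions WHERE account = 'ACC-105'

Result:
id | kind    | account
---+---------+--------
2  | deposit | ACC-105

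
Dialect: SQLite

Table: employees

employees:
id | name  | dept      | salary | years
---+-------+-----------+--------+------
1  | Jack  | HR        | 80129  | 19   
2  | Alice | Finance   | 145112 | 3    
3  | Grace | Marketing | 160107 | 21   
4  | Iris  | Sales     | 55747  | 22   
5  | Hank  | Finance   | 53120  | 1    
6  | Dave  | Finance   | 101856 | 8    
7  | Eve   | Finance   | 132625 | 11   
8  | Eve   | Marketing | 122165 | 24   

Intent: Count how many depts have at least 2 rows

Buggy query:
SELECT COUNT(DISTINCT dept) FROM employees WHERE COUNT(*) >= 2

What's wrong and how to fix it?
Bug: WHERE filters individual rows, not groups, so a group-level COUNT is invalid there

Fix: Group first with HAVING COUNT(*) >= 2, then COUNT the resulting groups

Corrected query:
SELECT COUNT(*) FROM (SELECT dept FROM employees GROUP BY dept HAVING COUNT(*) >= 2)

Result:
COUNT(*)
--------
2       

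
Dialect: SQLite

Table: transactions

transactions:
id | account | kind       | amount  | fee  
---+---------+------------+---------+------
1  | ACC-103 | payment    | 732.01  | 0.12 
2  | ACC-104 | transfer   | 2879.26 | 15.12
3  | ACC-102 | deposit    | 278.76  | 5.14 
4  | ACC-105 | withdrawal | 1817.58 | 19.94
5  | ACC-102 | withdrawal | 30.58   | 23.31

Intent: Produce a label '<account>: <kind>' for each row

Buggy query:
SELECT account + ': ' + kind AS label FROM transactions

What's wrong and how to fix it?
Bug: SQLite uses || for string concatenation; + coerces text to numbers (yielding 0)

Fix: Replace + with || to concatenate text

Corrected query:
SELECT account || ': ' || kind AS label FROM transactions

Result:
label              
-------------------
ACC-103: payment   
ACC-104: transfer  
ACC-102: deposit   
ACC-105: withdrawal
ACC-102: withdrawal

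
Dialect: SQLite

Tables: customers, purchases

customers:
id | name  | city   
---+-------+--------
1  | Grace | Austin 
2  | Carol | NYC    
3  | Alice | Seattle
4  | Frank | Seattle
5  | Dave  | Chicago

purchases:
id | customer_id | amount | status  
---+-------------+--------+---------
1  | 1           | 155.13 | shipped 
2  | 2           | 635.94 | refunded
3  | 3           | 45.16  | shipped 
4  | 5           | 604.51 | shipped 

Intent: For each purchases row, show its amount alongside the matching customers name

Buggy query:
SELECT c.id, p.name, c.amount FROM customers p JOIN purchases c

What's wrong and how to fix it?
Bug: Missing join condition: each purchases row is matched to all customers rows instead of just its own

Fix: Specify the join condition linking the foreign key to the parent id

Corrected query:
SELECT c.id, p.name, c.amount FROM customers p JOIN purchases c ON c.customer_id = p.id

Result:
id | name  | amount
---+-------+-------
1  | Grace | 155.13
2  | Carol | 635.94
3  | Alice | 45.16 
4  | Dave  | 604.51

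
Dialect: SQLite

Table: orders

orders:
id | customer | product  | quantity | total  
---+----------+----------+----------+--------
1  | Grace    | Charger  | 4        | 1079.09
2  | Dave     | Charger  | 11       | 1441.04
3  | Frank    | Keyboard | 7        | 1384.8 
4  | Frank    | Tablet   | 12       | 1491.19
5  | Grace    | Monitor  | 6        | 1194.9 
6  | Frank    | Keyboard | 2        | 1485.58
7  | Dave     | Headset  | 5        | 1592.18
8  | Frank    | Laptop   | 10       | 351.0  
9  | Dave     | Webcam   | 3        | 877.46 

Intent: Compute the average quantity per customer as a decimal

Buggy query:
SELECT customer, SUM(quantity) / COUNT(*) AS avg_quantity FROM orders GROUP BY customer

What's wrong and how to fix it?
Bug: Both operands are integers, so '/' performs integer division and truncates

Fix: Multiply by 1.0 (or CAST to REAL) to force floating-point division

Corrected query:
SELECT customer, SUM(quantity) * 1.0 / COUNT(*) AS avg_quantity FROM orders GROUP BY customer

Result:
customer | avg_quantity
---------+-------------
Dave     | 6.333333    
Frank    | 7.75        
Grace    | 5           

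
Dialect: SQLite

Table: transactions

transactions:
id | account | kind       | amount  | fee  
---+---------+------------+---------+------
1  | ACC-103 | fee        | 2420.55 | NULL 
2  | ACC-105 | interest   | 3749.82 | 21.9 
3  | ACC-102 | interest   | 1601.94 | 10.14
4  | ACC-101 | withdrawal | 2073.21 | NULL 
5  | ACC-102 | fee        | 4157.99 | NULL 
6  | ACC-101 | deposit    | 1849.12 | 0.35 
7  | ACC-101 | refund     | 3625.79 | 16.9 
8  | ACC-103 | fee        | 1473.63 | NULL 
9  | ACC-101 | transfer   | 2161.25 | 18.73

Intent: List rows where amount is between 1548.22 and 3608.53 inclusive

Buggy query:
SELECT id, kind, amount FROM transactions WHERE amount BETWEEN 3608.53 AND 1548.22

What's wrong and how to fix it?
Bug: BETWEEN expects the lower bound first; with 3608.53 AND 1548.22 the range is empty

Fix: Write BETWEEN 1548.22 AND 3608.53

Corrected query:
SELECT id, kind, amount FROM transactions WHERE amount BETWEEN 1548.22 AND 3608.53

Result:
id | kind       | amount 
---+------------+--------
1  | fee        | 2420.55
3  | interest   | 1601.94
4  | withdrawal | 2073.21
6  | deposit    | 1849.12
9  | transfer   | 2161.25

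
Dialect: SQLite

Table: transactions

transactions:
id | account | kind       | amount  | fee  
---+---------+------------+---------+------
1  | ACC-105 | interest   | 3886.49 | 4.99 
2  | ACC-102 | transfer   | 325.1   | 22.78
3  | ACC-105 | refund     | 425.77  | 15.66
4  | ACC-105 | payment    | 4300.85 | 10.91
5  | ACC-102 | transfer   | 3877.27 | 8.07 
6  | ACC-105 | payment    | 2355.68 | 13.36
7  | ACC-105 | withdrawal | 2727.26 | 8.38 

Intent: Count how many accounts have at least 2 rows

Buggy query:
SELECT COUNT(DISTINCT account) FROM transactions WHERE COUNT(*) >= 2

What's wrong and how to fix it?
Bug: WHERE filters individual rows, not groups, so a group-level COUNT is invalid there

Fix: Use a subquery that GROUPs and filters with HAVING, then count its rows

Corrected query:
SELECT COUNT(*) FROM (SELECT account FROM transactions GROUP BY account HAVING COUNT(*) >= 2)

Result:
COUNT(*)
--------
2       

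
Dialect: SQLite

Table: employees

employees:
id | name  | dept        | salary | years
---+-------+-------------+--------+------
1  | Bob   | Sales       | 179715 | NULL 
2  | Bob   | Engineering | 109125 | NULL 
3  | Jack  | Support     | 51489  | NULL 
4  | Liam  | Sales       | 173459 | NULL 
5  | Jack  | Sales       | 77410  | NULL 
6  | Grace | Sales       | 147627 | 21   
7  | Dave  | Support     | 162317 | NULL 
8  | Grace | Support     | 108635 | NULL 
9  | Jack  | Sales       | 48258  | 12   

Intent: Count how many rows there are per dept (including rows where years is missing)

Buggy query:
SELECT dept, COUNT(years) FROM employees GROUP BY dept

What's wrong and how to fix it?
Bug: COUNT(column) counts non-NULL values only; rows with NULL years aren't counted

Fix: Replace COUNT(years) with COUNT(*)

Corrected query:
SELECT dept, COUNT(*) FROM employees GROUP BY dept

Result:
dept        | COUNT(*)
------------+---------
Engineering | 1       
Sales       | 5       
Support     | 3       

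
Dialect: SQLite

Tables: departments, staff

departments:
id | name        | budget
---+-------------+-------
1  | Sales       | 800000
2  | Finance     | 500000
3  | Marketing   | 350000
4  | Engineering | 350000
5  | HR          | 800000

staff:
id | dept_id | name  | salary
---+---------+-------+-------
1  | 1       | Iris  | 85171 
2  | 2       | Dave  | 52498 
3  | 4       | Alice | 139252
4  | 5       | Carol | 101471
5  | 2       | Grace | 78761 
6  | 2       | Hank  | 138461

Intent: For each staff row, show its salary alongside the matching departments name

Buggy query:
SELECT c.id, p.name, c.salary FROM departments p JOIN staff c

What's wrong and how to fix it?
Bug: Missing join condition: each staff row is matched to all departments rows instead of just its own

Fix: Add ON c.dept_id = p.id to the JOIN

Corrected query:
SELECT c.id, p.name, c.salary FROM departments p JOIN staff c ON c.dept_id = p.id

Result:
id | name        | salary
---+-------------+-------
1  | Sales       | 85171 
2  | Finance     | 52498 
3  | Engineering | 139252
4  | HR          | 101471
5  | Finance     | 78761 
6  | Finance     | 138461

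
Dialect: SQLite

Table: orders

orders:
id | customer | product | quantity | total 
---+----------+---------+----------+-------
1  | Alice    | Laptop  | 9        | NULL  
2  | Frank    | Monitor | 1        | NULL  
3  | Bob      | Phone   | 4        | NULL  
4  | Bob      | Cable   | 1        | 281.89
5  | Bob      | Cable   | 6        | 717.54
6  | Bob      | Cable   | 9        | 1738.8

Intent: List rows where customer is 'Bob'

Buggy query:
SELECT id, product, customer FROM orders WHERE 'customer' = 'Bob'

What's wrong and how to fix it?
Bug: 'customer' in single quotes is a string literal, not the column; the comparison is literal-vs-literal and never true

Fix: Remove the quotes around the column name (or use double quotes for an identifier)

Corrected query:
SELECT id, product, customer FROM orders WHERE customer = 'Bob'

Result:
id | product | customer
---+---------+---------
3  | Phone   | Bob     
4  | Cable   | Bob     
5  | Cable   | Bob     
6  | Cable   | Bob     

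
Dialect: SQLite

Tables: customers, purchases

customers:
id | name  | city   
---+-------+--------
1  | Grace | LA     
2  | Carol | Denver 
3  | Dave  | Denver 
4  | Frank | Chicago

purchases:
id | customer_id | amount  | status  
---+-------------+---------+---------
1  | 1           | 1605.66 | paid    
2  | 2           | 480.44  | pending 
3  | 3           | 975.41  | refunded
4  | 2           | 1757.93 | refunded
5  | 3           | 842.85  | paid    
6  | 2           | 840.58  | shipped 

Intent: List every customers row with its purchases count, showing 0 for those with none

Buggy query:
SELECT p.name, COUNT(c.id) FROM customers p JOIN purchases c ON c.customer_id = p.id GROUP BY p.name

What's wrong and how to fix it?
Bug: An inner join excludes parents with zero children

Fix: Use LEFT JOIN so parents without children still appear (COUNT(c.id) gives 0)

Corrected query:
SELECT p.name, COUNT(c.id) FROM customers p LEFT JOIN purchases c ON c.customer_id = p.id GROUP BY p.name

Result:
name  | COUNT(c.id)
------+------------
Carol | 3          
Dave  | 2          
Frank | 0          
Grace | 1          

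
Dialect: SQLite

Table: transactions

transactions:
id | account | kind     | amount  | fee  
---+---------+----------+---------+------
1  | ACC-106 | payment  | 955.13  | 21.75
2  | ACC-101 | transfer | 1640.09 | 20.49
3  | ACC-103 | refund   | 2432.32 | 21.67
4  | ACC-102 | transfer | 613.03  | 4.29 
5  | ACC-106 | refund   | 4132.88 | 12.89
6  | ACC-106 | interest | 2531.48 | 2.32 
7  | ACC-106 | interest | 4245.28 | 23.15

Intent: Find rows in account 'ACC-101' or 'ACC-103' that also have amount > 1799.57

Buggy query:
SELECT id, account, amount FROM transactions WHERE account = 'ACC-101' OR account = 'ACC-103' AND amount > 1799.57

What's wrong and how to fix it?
Bug: Without parentheses, AND is evaluated before OR, so the amount filter only applies to the 'ACC-103' branch

Fix: Group the OR with parentheses (or use IN), then AND the threshold

Corrected query:
SELECT id, account, amount FROM transactions WHERE (account = 'ACC-101' OR account = 'ACC-103') AND amount > 1799.57

Result:
id | account | amount 
---+---------+--------
3  | ACC-103 | 2432.32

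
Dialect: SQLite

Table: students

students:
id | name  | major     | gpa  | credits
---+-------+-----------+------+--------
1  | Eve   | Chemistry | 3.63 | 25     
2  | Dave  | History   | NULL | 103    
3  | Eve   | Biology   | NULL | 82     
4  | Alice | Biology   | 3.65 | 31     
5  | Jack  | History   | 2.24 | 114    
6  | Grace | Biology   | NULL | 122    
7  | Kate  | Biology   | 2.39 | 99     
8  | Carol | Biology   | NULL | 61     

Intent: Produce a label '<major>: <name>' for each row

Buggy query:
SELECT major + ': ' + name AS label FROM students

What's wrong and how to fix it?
Bug: '+' is numeric addition; on text columns SQLite converts them to 0 instead of concatenating

Fix: Replace + with || to concatenate text

Corrected query:
SELECT major || ': ' || name AS label FROM students

Result:
label         
--------------
Chemistry: Eve
History: Dave 
Biology: Eve  
Biology: Alice
History: Jack 
Biology: Grace
Biology: Kate 
Biology: Carol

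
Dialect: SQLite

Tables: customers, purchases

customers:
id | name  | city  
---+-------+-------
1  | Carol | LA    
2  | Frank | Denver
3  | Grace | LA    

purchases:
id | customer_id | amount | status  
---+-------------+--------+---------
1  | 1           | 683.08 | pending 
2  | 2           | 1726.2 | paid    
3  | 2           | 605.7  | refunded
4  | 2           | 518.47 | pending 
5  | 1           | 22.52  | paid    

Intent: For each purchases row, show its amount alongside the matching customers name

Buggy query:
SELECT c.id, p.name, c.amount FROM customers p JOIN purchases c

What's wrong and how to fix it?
Bug: Missing join condition: each purchases row is matched to all customers rows instead of just its own

Fix: Specify the join condition linking the foreign key to the parent id

Corrected query:
SELECT c.id, p.name, c.amount FROM customers p JOIN purchases c ON c.customer_id = p.id

Result:
id | name  | amount
---+-------+-------
1  | Carol | 683.08
2  | Frank | 1726.2
3  | Frank | 605.7 
4  | Frank | 518.47
5  | Carol | 22.52 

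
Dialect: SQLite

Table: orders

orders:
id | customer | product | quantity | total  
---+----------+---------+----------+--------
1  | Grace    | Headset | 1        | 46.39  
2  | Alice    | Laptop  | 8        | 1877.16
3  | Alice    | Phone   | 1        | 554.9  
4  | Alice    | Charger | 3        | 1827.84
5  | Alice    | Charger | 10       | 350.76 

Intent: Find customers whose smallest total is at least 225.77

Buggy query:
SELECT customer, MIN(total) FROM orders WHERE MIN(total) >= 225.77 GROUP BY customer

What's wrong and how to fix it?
Bug: MIN() in WHERE is a misuse of aggregate

Fix: Use HAVING for the per-group MIN condition

Corrected query:
SELECT customer, MIN(total) FROM orders GROUP BY customer HAVING MIN(total) >= 225.77

Result:
customer | MIN(total)
---------+-----------
Alice    | 350.76    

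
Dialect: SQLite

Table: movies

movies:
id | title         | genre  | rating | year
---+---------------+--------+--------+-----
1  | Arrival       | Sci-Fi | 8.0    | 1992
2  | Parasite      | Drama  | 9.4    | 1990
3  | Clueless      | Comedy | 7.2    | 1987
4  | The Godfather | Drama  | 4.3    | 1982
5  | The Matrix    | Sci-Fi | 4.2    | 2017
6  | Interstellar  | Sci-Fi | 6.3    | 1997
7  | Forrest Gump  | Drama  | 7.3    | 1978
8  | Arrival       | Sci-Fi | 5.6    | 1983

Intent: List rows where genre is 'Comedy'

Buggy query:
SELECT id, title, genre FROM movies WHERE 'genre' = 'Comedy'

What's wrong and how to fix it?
Bug: 'genre' in single quotes is a string literal, not the column; the comparison is literal-vs-literal and never true

Fix: Reference the column as genre without single quotes

Corrected query:
SELECT id, title, genre FROM movies WHERE genre = 'Comedy'

Result:
id | title    | genre 
---+----------+-------
3  | Clueless | Comedy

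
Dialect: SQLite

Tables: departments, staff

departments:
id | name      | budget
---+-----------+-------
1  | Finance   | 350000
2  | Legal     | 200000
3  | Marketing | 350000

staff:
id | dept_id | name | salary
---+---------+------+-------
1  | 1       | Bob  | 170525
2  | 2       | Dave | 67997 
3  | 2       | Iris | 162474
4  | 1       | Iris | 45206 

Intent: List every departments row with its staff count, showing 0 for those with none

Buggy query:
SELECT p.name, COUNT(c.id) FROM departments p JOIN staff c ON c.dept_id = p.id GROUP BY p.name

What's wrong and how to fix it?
Bug: INNER JOIN drops departments rows that have no matching staff rows

Fix: Use LEFT JOIN so parents without children still appear (COUNT(c.id) gives 0)

Corrected query:
SELECT p.name, COUNT(c.id) FROM departments p LEFT JOIN staff c ON c.dept_id = p.id GROUP BY p.name

Result:
name      | COUNT(c.id)
----------+------------
Finance   | 2          
Legal     | 2          
Marketing | 0          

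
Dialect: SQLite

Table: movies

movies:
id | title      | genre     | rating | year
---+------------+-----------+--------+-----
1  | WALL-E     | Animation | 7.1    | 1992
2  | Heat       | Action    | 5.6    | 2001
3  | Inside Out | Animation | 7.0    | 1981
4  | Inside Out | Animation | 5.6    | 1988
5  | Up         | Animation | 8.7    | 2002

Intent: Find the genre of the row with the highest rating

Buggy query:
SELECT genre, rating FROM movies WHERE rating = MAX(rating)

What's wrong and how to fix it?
Bug: MAX(rating) is an aggregate and cannot be used directly in WHERE

Fix: Use a subquery: WHERE rating = (SELECT MAX(rating) FROM movies)

Corrected query:
SELECT genre, rating FROM movies WHERE rating = (SELECT MAX(rating) FROM movies)

Result:
genre     | rating
----------+-------
Animation | 8.7   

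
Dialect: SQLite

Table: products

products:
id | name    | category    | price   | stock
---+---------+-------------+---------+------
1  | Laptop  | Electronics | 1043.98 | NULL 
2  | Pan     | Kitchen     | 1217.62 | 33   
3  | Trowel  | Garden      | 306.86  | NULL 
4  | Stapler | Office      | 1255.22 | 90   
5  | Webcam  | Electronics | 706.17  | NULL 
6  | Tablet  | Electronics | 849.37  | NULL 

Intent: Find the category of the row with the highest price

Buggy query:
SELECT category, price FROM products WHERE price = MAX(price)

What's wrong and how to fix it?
Bug: WHERE is evaluated per row; an aggregate over the whole table isn't defined there

Fix: Wrap MAX in a scalar subquery so WHERE compares against a single value

Corrected query:
SELECT category, price FROM products WHERE price = (SELECT MAX(price) FROM products)

Result:
category | price  
---------+--------
Office   | 1255.22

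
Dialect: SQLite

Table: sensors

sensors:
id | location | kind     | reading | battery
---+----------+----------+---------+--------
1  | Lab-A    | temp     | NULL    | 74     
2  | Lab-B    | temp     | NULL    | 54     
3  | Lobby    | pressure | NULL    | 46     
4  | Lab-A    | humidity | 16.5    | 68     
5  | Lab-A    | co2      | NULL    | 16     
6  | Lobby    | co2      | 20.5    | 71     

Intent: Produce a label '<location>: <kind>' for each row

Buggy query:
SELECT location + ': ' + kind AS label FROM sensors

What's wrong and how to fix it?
Bug: '+' is numeric addition; on text columns SQLite converts them to 0 instead of concatenating

Fix: Use the || operator for string concatenation

Corrected query:
SELECT location || ': ' || kind AS label FROM sensors

Result:
label          
---------------
Lab-A: temp    
Lab-B: temp    
Lobby: pressure
Lab-A: humidity
Lab-A: co2     
Lobby: co2     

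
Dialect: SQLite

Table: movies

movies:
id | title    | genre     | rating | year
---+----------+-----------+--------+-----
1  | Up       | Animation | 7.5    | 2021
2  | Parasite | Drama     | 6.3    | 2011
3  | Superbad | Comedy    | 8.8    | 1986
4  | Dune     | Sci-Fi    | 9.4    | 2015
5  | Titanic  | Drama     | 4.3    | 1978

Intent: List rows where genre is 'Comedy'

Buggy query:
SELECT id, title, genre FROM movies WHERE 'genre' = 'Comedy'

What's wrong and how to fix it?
Bug: Single quotes denote string literals in SQL; the column name is being compared as a constant string

Fix: Remove the quotes around the column name (or use double quotes for an identifier)

Corrected query:
SELECT id, title, genre FROM movies WHERE genre = 'Comedy'

Result:
id | title    | genre 
---+----------+-------
3  | Superbad | Comedy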